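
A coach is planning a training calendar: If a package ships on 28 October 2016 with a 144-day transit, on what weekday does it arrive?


Start: 2016-10-28 (Friday)
Step 1 - find target date: add 144 days
  2016-10-28 + 144 days = 2017-03-21
Step 2 - day of week:
  144 mod 7 = 4
  Friday + 4 days -> Tuesday
Result: Tuesday (2017-03-21)

Tuesday


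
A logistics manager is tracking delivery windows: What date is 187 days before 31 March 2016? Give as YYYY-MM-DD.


Start: 2016-03-31
Subtracting 187 days
Days already passed in March: 31
After going back through March: 156 more days to subtract
February 2016: 29 days, 127 remaining
January 2016: 31 days, 96 remaining
December 2015: 31 days, 65 remaining
November 2015: 30 days, 35 remaining
Result: 2015-09-26

2015-09-26


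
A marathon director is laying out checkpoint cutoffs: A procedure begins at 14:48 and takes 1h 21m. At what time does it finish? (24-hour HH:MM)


Start time: 14:48
Adding: 1 hours 21 minutes
Minutes: 48 + 21 = 69
Minute overflow: 69 >= 60, so carry 1 hour, minutes = 9
Hours: 14 + 1 + 1 = 16
Result: 16:09

16:09


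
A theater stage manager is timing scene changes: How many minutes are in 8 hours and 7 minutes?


Hours: 8
Extra minutes: 7
Minutes per hour: 60
Hours to minutes: 8 x 60 = 480
Total: 480 + 7 = 487

487


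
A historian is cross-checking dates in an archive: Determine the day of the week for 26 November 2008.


Date: 2008-11-26
January 1, 2008 is a Tuesday
Day of year: 331
Offset from Jan 1: 330 days
330 mod 7 = 1
Result: Wednesday

Wednesday


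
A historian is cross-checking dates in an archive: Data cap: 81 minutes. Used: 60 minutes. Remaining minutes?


Total budget: 81 minutes
Time used: 60 minutes
Remaining: 81 - 60 = 21 minutes
Percent used: 74.1%
Percent remaining: 25.9%

21


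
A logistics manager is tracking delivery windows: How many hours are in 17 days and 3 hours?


Days: 17
Extra hours: 3
Hours per day: 24
Days to hours: 17 x 24 = 408
Total: 408 + 3 = 411

411


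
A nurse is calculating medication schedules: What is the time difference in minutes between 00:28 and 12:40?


Start time: 00:28 = 28 minutes from midnight
End time: 12:40 = 760 minutes from midnight
Difference: 760 - 28 = 732 minutes
That is 12 hours and 12 minutes

732


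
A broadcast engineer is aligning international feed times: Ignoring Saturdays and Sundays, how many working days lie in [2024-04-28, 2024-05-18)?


Start: 2024-04-28 (Sunday)
End (exclusive): 2024-05-18 (Saturday)
Total calendar days: 20
Full weeks: 20 // 7 = 2 -> 10 weekdays
Remaining 6 days starting on Sunday:
  Sun(-), Mon(w), Tue(w), Wed(w), Thu(w), Fri(w) -> 5 weekdays
Total business days: 10 + 5 = 15

15


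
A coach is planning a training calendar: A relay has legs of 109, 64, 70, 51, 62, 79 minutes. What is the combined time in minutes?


Durations: 109, 64, 70, 51, 62, 79
Running sum: 109
+ 64 = 173
+ 70 = 243
+ 51 = 294
+ 62 = 356
+ 79 = 435
Total duration: 435 minutes
That is 7 hours and 15 minutes

435


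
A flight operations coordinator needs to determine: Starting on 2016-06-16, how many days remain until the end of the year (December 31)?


Start: June 16, 2016
End: December 31, 2016
Days left in June: 14
July: 31
August: 31
September: 30
October: 31
... plus remaining months
Sum of remaining months: 184
Total: 14 + 184 = 198

198


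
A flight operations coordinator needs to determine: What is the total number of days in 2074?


Year: 2074
Check leap year rules:
Divisible by 4? No
2074 is not a leap year
Days: 365

365


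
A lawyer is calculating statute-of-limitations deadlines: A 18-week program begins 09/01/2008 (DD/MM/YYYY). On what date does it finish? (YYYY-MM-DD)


Start: 2008-01-09
Weeks to add: 18
Convert to days: 18 x 7 = 126 days
Add 126 days to 2008-01-09
Result: 2008-05-14

2008-05-14


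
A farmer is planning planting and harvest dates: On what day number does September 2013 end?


Month: September
Year: 2013
September is a 30-day month
Total: 30 days

30


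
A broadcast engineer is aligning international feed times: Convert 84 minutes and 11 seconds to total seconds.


Minutes: 84
Extra seconds: 11
Seconds per minute: 60
Minutes to seconds: 84 x 60 = 5040
Total: 5040 + 11 = 5051

5051


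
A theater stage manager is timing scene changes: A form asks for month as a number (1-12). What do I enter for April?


Calendar month order:
3. March
4. April <--
5. May
April is month number 4

4


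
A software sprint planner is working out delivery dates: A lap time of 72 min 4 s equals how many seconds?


Minutes: 72
Seconds: 4
Convert minutes to seconds: 72 x 60 = 4320
Add remaining seconds: 4320 + 4 = 4324

4324


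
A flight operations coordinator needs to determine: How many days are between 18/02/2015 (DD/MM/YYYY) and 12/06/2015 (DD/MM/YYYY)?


Start date: 2015-02-18
End date: 2015-06-12
Feb 2015: +11 days
Mar 2015: +31 days
Apr 2015: +30 days
May 2015: +31 days
Jun 2015: +11 days
Total: 114 days

114


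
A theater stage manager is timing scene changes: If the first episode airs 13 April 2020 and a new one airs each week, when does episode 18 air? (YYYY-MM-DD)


First occurrence: 2020-04-13 (occurrence 1)
Each occurrence is 7 days after the previous.
Occurrence 18 is 17 weeks after the first.
17 weeks = 119 days
2020-04-13 + 119 days = 2020-08-10

2020-08-10


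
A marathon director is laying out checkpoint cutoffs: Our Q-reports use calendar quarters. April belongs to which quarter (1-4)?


Month: April (month 4)
Q1: January-March (months 1-3)
Q2: April-June (months 4-6)
Q3: July-September (months 7-9)
Q4: October-December (months 10-12)
Month 4 falls in Q2

2


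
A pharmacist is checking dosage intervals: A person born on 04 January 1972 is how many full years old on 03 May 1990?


Birth: 1972-01-04
Reference: 1990-05-03
Year difference: 1990 - 1972 = 18
Has birthday (01-04) occurred by 05-03? Yes
Age in full years: 18

18


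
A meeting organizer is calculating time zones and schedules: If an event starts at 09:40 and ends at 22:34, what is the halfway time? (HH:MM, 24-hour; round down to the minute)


Start time: 09:40 = 580 minutes from midnight
End time: 22:34 = 1354 minutes from midnight
Sum: 580 + 1354 = 1934
Midpoint: 1934 / 2 = 967 minutes
Convert: 967 / 60 = 16 hours, 7 minutes
Result: 16:07

16:07


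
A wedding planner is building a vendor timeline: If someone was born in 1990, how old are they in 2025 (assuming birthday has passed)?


Birth year: 1990
Current year: 2025
Age = current year - birth year
Age = 2025 - 1990 = 35

35


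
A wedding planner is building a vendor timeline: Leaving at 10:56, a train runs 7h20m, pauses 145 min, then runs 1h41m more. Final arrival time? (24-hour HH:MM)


Depart: 10:56
Leg 1: +440 min -> 18:16
Layover: +145 min -> 20:41
Leg 2: +101 min -> 22:22
Total travel: 686 minutes = 11h 26m
Arrival: 22:22

22:22


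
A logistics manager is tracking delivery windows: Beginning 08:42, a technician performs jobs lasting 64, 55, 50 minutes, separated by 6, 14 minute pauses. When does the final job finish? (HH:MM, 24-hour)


Start: 08:42 = 522 min from midnight
  after task 1 (64 min): 09:46
  after break (6 min): 09:52
  after task 2 (55 min): 10:47
  after break (14 min): 11:01
  after task 3 (50 min): 11:51
Total elapsed: 189 minutes
End time: 11:51

11:51


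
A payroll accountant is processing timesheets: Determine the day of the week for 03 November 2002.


Date: 2002-11-03
January 1, 2002 is a Tuesday
Day of year: 307
Offset from Jan 1: 306 days
306 mod 7 = 5
Result: Sunday

Sunday


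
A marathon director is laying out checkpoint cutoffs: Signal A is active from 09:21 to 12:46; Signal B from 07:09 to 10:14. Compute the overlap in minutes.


Interval A: [561, 766] minutes from midnight
Interval B: [429, 614] minutes from midnight
Overlap start = max(561, 429) = 561
Overlap end = min(766, 614) = 614
Overlap = 614 - 561 = 53 minutes

53


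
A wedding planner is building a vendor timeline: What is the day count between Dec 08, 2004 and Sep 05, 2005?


Start date: 2004-12-08
End date: 2005-09-05
Dec 2004: +24 days
Jan 2005: +31 days
Feb 2005: +28 days
... (7 more months)
Total: 271 days

271


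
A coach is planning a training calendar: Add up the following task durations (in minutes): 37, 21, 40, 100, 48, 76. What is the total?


Durations: 37, 21, 40, 100, 48, 76
Running sum: 37
+ 21 = 58
+ 40 = 98
+ 100 = 198
+ 48 = 246
+ 76 = 322
Total duration: 322 minutes
That is 5 hours and 22 minutes

322


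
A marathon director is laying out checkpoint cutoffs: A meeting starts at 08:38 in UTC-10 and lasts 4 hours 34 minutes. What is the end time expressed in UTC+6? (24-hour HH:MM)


Start: 08:38 in UTC-10
Step 1 - add duration:
  minutes: 38 + 34 = 72 (carry 1h)
  hours: 8 + 4 + 1 = 13
  end in UTC-10: 13:12
Step 2 - convert UTC-10 -> UTC+6:
  offset difference: 6 - (-10) = 16 hours
  13 + (16) = 29 -> mod 24 = 5
Result: 05:12 in UTC+6

05:12


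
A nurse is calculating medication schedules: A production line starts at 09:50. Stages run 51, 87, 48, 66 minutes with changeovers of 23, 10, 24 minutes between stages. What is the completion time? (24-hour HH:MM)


Start: 09:50 = 590 min from midnight
  after task 1 (51 min): 10:41
  after break (23 min): 11:04
  after task 2 (87 min): 12:31
  after break (10 min): 12:41
  after task 3 (48 min): 13:29
  after break (24 min): 13:53
  after task 4 (66 min): 14:59
Total elapsed: 309 minutes
End time: 14:59

14:59


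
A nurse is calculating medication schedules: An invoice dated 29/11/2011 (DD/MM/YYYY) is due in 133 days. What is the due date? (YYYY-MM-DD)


Start: 2011-11-29
Adding 133 days
Days remaining in November: 1
After November: 132 days still to add
December 2011: 31 days, 101 remaining
January 2012: 31 days, 70 remaining
February 2012: 29 days, 41 remaining
March 2012: 31 days, 10 remaining
Result: 2012-04-10

2012-04-10


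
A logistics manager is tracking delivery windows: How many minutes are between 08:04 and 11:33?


Start time: 08:04 = 484 minutes from midnight
End time: 11:33 = 693 minutes from midnight
Difference: 693 - 484 = 209 minutes
That is 3 hours and 29 minutes

209


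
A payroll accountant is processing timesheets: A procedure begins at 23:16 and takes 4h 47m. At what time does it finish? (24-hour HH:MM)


Start time: 23:16
Adding: 4 hours 47 minutes
Minutes: 16 + 47 = 63
Minute overflow: 63 >= 60, so carry 1 hour, minutes = 3
Hours: 23 + 4 + 1 = 28
Hour wraparound: 28 mod 24 = 4
Result: 04:03

04:03


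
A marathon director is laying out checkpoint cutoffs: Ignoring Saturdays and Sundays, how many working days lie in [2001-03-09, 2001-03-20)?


Start: 2001-03-09 (Friday)
End (exclusive): 2001-03-20 (Tuesday)
Total calendar days: 11
Full weeks: 11 // 7 = 1 -> 5 weekdays
Remaining 4 days starting on Friday:
  Fri(w), Sat(-), Sun(-), Mon(w) -> 2 weekdays
Total business days: 5 + 2 = 7

7


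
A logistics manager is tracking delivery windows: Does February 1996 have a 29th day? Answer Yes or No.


Year: 1996
Divisible by 4? 1996 / 4 = 499.0 -> Yes
Divisible by 100? 1996 / 100 = 19.96 -> No
Divisible by 4 but not 100, so it IS a leap year

Yes


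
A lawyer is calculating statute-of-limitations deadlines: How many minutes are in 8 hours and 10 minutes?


Hours: 8
Minutes: 10
Convert hours to minutes: 8 x 60 = 480
Add remaining minutes: 480 + 10 = 490

490


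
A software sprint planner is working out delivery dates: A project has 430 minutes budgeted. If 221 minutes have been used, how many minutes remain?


Total budget: 430 minutes
Time used: 221 minutes
Remaining: 430 - 221 = 209 minutes
Percent used: 51.4%
Percent remaining: 48.6%

209


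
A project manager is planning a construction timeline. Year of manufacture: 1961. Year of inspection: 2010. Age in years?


Birth year: 1961
Current year: 2010
Age = current year - birth year
Age = 2010 - 1961 = 49

49


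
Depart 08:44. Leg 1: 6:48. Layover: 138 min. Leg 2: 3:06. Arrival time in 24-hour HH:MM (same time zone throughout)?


Depart: 08:44
Leg 1: +408 min -> 15:32
Layover: +138 min -> 17:50
Leg 2: +186 min -> 20:56
Total travel: 732 minutes = 12h 12m
Arrival: 20:56

20:56


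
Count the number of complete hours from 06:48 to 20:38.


Start: 06:48
End: 20:38
Hour difference: 20 - 6 = 14 hours
Minute difference: 38 - 48 = -10 minutes
Total minutes: 830
Complete hours: 830 / 60 = 13 (remainder 50)

13


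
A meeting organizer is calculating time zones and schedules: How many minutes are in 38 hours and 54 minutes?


Hours: 38
Extra minutes: 54
Minutes per hour: 60
Hours to minutes: 38 x 60 = 2280
Total: 2280 + 54 = 2334

2334


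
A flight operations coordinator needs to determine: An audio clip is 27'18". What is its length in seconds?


Minutes: 27
Seconds: 18
Convert minutes to seconds: 27 x 60 = 1620
Add remaining seconds: 1620 + 18 = 1638

1638


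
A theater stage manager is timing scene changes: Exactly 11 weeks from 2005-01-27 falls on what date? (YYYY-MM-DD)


Start: 2005-01-27
Weeks to add: 11
Convert to days: 11 x 7 = 77 days
Add 77 days to 2005-01-27
Result: 2005-04-14

2005-04-14


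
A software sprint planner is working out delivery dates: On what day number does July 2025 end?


Month: July
Year: 2025
July is a 31-day month
Total: 31 days

31


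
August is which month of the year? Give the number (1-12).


Calendar month order:
7. July
8. August <--
9. September
August is month number 8

8


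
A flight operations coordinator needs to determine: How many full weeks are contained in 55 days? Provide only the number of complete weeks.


Total days: 55
Days per week: 7
Division: 55 / 7 = 7 remainder 6
Complete weeks: 7
Remaining days: 6

7


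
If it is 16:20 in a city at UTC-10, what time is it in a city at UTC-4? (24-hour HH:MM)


Local time: 16:20 at UTC-10 (offset -10h)
Target zone: UTC-4 (offset -4h)
Difference: -4 - (-10) = 6 hours
Calculation: 16 + (6) = 22
Result: 22:20

22:20


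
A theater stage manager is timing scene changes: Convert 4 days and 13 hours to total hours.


Days: 4
Extra hours: 13
Hours per day: 24
Days to hours: 4 x 24 = 96
Total: 96 + 13 = 109

109


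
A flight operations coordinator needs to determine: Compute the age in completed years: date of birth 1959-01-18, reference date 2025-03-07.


Birth: 1959-01-18
Reference: 2025-03-07
Year difference: 2025 - 1959 = 66
Has birthday (01-18) occurred by 03-07? Yes
Age in full years: 66

66


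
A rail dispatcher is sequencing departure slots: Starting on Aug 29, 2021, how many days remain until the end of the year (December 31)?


Start: August 29, 2021
End: December 31, 2021
Days left in August: 2
September: 30
October: 31
November: 30
December: 31
Sum of remaining months: 122
Total: 2 + 122 = 124

124


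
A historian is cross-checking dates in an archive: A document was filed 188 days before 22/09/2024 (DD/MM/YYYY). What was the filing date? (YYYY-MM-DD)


Start: 2024-09-22
Subtracting 188 days
Days already passed in September: 22
After going back through September: 166 more days to subtract
August 2024: 31 days, 135 remaining
July 2024: 31 days, 104 remaining
June 2024: 30 days, 74 remaining
May 2024: 31 days, 43 remaining
Result: 2024-03-18

2024-03-18


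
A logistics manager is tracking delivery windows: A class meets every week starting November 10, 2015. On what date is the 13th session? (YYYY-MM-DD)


First occurrence: 2015-11-10 (occurrence 1)
Each occurrence is 7 days after the previous.
Occurrence 13 is 12 weeks after the first.
12 weeks = 84 days
2015-11-10 + 84 days = 2016-02-02

2016-02-02


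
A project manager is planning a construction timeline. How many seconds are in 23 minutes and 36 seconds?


Minutes: 23
Extra seconds: 36
Seconds per minute: 60
Minutes to seconds: 23 x 60 = 1380
Total: 1380 + 36 = 1416

1416


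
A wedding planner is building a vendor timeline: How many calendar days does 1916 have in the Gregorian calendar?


Year: 1916
Check leap year rules:
Divisible by 4? Yes
Divisible by 100? No
1916 is a leap year
Days: 366

366


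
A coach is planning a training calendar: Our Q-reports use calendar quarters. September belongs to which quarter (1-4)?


Month: September (month 9)
Q1: January-March (months 1-3)
Q2: April-June (months 4-6)
Q3: July-September (months 7-9)
Q4: October-December (months 10-12)
Month 9 falls in Q3

3


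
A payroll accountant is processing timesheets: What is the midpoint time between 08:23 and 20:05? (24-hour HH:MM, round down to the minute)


Start time: 08:23 = 503 minutes from midnight
End time: 20:05 = 1205 minutes from midnight
Sum: 503 + 1205 = 1708
Midpoint: 1708 / 2 = 854 minutes
Convert: 854 / 60 = 14 hours, 14 minutes
Result: 14:14

14:14


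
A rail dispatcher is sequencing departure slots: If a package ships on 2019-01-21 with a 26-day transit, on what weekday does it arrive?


Start: 2019-01-21 (Monday)
Step 1 - find target date: add 26 days
  2019-01-21 + 26 days = 2019-02-16
Step 2 - day of week:
  26 mod 7 = 5
  Monday + 5 days -> Saturday
Result: Saturday (2019-02-16)

Saturday


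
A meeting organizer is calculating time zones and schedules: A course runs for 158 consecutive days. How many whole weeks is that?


Total days: 158
Days per week: 7
Division: 158 / 7 = 22 remainder 4
Complete weeks: 22
Remaining days: 4

22


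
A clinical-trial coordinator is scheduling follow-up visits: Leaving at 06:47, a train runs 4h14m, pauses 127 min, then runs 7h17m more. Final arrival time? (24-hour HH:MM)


Depart: 06:47
Leg 1: +254 min -> 11:01
Layover: +127 min -> 13:08
Leg 2: +437 min -> 20:25
Total travel: 818 minutes = 13h 38m
Arrival: 20:25

20:25


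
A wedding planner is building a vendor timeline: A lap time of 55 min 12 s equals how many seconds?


Minutes: 55
Seconds: 12
Convert minutes to seconds: 55 x 60 = 3300
Add remaining seconds: 3300 + 12 = 3312

3312


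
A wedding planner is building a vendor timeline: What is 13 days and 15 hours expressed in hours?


Days: 13
Extra hours: 15
Hours per day: 24
Days to hours: 13 x 24 = 312
Total: 312 + 15 = 327

327


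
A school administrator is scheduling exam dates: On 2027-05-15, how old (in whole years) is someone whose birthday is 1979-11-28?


Birth: 1979-11-28
Reference: 2027-05-15
Year difference: 2027 - 1979 = 48
Has birthday (11-28) occurred by 05-15? No
Birthday not yet reached this year -> subtract 1
Age in full years: 47

47


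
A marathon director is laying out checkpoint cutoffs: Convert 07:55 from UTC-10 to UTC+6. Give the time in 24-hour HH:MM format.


Local time: 07:55 at UTC-10 (offset -10h)
Target zone: UTC+6 (offset 6h)
Difference: 6 - (-10) = 16 hours
Calculation: 7 + (16) = 23
Result: 23:55

23:55


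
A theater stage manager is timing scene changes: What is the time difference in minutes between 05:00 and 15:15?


Start time: 05:00 = 300 minutes from midnight
End time: 15:15 = 915 minutes from midnight
Difference: 915 - 300 = 615 minutes
That is 10 hours and 15 minutes

615


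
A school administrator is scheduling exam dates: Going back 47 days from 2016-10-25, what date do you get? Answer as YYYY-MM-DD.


Start: 2016-10-25
Subtracting 47 days
Days already passed in October: 25
After going back through October: 22 more days to subtract
September 2016 has 30 days, need 22
Result: 2016-09-08

2016-09-08


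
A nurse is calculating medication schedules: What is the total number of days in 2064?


Year: 2064
Check leap year rules:
Divisible by 4? Yes
Divisible by 100? No
2064 is a leap year
Days: 366

366


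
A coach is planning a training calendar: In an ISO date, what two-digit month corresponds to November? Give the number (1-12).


Calendar month order:
10. October
11. November <--
12. December
November is month number 11

11


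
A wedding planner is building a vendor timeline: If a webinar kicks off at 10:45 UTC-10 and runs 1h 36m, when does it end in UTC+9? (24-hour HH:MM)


Start: 10:45 in UTC-10
Step 1 - add duration:
  minutes: 45 + 36 = 81 (carry 1h)
  hours: 10 + 1 + 1 = 12
  end in UTC-10: 12:21
Step 2 - convert UTC-10 -> UTC+9:
  offset difference: 9 - (-10) = 19 hours
  12 + (19) = 31 -> mod 24 = 7
Result: 07:21 in UTC+9

07:21


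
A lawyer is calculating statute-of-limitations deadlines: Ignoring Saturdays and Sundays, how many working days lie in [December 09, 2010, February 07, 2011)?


Start: 2010-12-09 (Thursday)
End (exclusive): 2011-02-07 (Monday)
Total calendar days: 60
Full weeks: 60 // 7 = 8 -> 40 weekdays
Remaining 4 days starting on Thursday:
  Thu(w), Fri(w), Sat(-), Sun(-) -> 2 weekdays
Total business days: 40 + 2 = 42

42


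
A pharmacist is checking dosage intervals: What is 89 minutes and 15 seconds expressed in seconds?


Minutes: 89
Extra seconds: 15
Seconds per minute: 60
Minutes to seconds: 89 x 60 = 5340
Total: 5340 + 15 = 5355

5355


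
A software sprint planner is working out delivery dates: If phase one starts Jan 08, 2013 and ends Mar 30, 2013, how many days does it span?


Start date: 2013-01-08
End date: 2013-03-30
Jan 2013: +24 days
Feb 2013: +28 days
Mar 2013: +29 days
Total: 81 days

81


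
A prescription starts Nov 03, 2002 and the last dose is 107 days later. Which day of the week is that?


Start: 2002-11-03 (Sunday)
Step 1 - find target date: add 107 days
  2002-11-03 + 107 days = 2003-02-18
Step 2 - day of week:
  107 mod 7 = 2
  Sunday + 2 days -> Tuesday
Result: Tuesday (2003-02-18)

Tuesday


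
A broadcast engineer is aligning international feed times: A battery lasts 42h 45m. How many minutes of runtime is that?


Hours: 42
Extra minutes: 45
Minutes per hour: 60
Hours to minutes: 42 x 60 = 2520
Total: 2520 + 45 = 2565

2565


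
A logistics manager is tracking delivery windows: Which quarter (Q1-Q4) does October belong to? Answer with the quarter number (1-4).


Month: October (month 10)
Q1: January-March (months 1-3)
Q2: April-June (months 4-6)
Q3: July-September (months 7-9)
Q4: October-December (months 10-12)
Month 10 falls in Q4

4


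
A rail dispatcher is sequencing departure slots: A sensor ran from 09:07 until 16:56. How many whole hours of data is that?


Start: 09:07
End: 16:56
Hour difference: 16 - 9 = 7 hours
Minute difference: 56 - 7 = 49 minutes
Total minutes: 469
Complete hours: 469 / 60 = 7 (remainder 49)

7


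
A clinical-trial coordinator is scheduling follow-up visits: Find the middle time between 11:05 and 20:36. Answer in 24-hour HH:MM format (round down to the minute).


Start time: 11:05 = 665 minutes from midnight
End time: 20:36 = 1236 minutes from midnight
Sum: 665 + 1236 = 1901
Midpoint: 1901 / 2 = 950 minutes
Convert: 950 / 60 = 15 hours, 50 minutes
Result: 15:50

15:50


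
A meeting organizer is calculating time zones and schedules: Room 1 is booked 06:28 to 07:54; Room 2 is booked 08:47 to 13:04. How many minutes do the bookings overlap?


Interval A: [388, 474] minutes from midnight
Interval B: [527, 784] minutes from midnight
Overlap start = max(388, 527) = 527
Overlap end = min(474, 784) = 474
End <= start, so the intervals do not overlap: 0 minutes

0


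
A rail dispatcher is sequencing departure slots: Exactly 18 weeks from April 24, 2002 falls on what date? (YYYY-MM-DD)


Start: 2002-04-24
Weeks to add: 18
Convert to days: 18 x 7 = 126 days
Add 126 days to 2002-04-24
Result: 2002-08-28

2002-08-28


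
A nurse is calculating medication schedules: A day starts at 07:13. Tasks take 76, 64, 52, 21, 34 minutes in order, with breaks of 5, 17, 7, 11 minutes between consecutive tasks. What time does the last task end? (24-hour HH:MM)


Start: 07:13 = 433 min from midnight
  after task 1 (76 min): 08:29
  after break (5 min): 08:34
  after task 2 (64 min): 09:38
  after break (17 min): 09:55
  after task 3 (52 min): 10:47
  after break (7 min): 10:54
  after task 4 (21 min): 11:15
  after break (11 min): 11:26
  after task 5 (34 min): 12:00
Total elapsed: 287 minutes
End time: 12:00

12:00


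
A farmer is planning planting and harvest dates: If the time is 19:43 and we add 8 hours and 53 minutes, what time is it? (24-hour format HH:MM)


Start time: 19:43
Adding: 8 hours 53 minutes
Minutes: 43 + 53 = 96
Minute overflow: 96 >= 60, so carry 1 hour, minutes = 36
Hours: 19 + 8 + 1 = 28
Hour wraparound: 28 mod 24 = 4
Result: 04:36

04:36


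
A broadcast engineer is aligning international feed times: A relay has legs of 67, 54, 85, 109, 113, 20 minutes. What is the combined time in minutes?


Durations: 67, 54, 85, 109, 113, 20
Running sum: 67
+ 54 = 121
+ 85 = 206
+ 109 = 315
+ 113 = 428
+ 20 = 448
Total duration: 448 minutes
That is 7 hours and 28 minutes

448


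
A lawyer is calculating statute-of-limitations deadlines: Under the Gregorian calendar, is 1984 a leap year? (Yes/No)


Year: 1984
Divisible by 4? 1984 / 4 = 496.0 -> Yes
Divisible by 100? 1984 / 100 = 19.84 -> No
Divisible by 4 but not 100, so it IS a leap year

Yes


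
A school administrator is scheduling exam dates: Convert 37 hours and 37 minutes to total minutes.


Hours: 37
Minutes: 37
Convert hours to minutes: 37 x 60 = 2220
Add remaining minutes: 2220 + 37 = 2257

2257


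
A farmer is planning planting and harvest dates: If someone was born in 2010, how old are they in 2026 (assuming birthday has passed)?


Birth year: 2010
Current year: 2026
Age = current year - birth year
Age = 2026 - 2010 = 16

16


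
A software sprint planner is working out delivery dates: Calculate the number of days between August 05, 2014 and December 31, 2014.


Start: August 05, 2014
End: December 31, 2014
Days left in August: 26
September: 30
October: 31
November: 30
December: 31
Sum of remaining months: 122
Total: 26 + 122 = 148

148


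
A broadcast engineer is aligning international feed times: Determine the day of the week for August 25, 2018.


Date: 2018-08-25
January 1, 2018 is a Monday
Day of year: 237
Offset from Jan 1: 236 days
236 mod 7 = 5
Result: Saturday

Saturday


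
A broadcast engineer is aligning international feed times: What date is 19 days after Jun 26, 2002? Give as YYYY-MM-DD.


Start: 2002-06-26
Adding 19 days
Days remaining in June: 4
After June: 15 days still to add
July 2002 has 31 days, need 15
Result: 2002-07-15

2002-07-15


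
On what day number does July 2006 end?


Month: July
Year: 2006
July is a 31-day month
Total: 31 days

31


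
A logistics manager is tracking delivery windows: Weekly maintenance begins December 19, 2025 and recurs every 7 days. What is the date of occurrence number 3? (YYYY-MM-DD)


First occurrence: 2025-12-19 (occurrence 1)
Each occurrence is 7 days after the previous.
Occurrence 3 is 2 weeks after the first.
2 weeks = 14 days
2025-12-19 + 14 days = 2026-01-02

2026-01-02


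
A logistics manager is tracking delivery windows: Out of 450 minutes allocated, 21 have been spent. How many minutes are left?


Total budget: 450 minutes
Time used: 21 minutes
Remaining: 450 - 21 = 429 minutes
Percent used: 4.7%
Percent remaining: 95.3%

429


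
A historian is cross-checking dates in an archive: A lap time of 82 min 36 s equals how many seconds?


Minutes: 82
Seconds: 36
Convert minutes to seconds: 82 x 60 = 4920
Add remaining seconds: 4920 + 36 = 4956

4956


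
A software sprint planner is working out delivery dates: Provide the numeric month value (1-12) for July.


Calendar month order:
6. June
7. July <--
8. August
July is month number 7

7


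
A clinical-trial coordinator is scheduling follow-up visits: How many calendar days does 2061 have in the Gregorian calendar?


Year: 2061
Check leap year rules:
Divisible by 4? No
2061 is not a leap year
Days: 365

365


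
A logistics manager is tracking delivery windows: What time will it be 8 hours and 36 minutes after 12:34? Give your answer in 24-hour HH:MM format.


Start time: 12:34
Adding: 8 hours 36 minutes
Minutes: 34 + 36 = 70
Minute overflow: 70 >= 60, so carry 1 hour, minutes = 10
Hours: 12 + 8 + 1 = 21
Result: 21:10

21:10


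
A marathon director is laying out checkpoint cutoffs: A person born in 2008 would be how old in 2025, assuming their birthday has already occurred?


Birth year: 2008
Current year: 2025
Age = current year - birth year
Age = 2025 - 2008 = 17

17


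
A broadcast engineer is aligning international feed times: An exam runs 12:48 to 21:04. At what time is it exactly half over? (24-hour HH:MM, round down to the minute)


Start time: 12:48 = 768 minutes from midnight
End time: 21:04 = 1264 minutes from midnight
Sum: 768 + 1264 = 2032
Midpoint: 2032 / 2 = 1016 minutes
Convert: 1016 / 60 = 16 hours, 56 minutes
Result: 16:56

16:56


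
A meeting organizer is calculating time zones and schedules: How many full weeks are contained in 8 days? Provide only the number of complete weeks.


Total days: 8
Days per week: 7
Division: 8 / 7 = 1 remainder 1
Complete weeks: 1
Remaining days: 1

1


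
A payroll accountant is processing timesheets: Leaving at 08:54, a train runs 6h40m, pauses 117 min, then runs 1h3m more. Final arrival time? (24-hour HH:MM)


Depart: 08:54
Leg 1: +400 min -> 15:34
Layover: +117 min -> 17:31
Leg 2: +63 min -> 18:34
Total travel: 580 minutes = 9h 40m
Arrival: 18:34

18:34


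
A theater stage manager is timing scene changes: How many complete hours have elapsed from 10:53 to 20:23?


Start: 10:53
End: 20:23
Hour difference: 20 - 10 = 10 hours
Minute difference: 23 - 53 = -30 minutes
Total minutes: 570
Complete hours: 570 / 60 = 9 (remainder 30)

9


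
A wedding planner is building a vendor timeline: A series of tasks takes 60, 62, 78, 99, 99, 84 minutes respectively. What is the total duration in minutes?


Durations: 60, 62, 78, 99, 99, 84
Running sum: 60
+ 62 = 122
+ 78 = 200
+ 99 = 299
+ 99 = 398
+ 84 = 482
Total duration: 482 minutes
That is 8 hours and 2 minutes

482


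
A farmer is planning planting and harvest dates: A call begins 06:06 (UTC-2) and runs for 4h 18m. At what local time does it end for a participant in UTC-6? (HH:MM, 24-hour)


Start: 06:06 in UTC-2
Step 1 - add duration:
  minutes: 6 + 18 = 24
  hours: 6 + 4 + 0 = 10
  end in UTC-2: 10:24
Step 2 - convert UTC-2 -> UTC-6:
  offset difference: -6 - (-2) = -4 hours
  10 + (-4) = 6 -> mod 24 = 6
Result: 06:24 in UTC-6

06:24


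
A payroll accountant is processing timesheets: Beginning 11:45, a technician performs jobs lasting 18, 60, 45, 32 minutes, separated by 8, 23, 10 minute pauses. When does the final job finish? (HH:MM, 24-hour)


Start: 11:45 = 705 min from midnight
  after task 1 (18 min): 12:03
  after break (8 min): 12:11
  after task 2 (60 min): 13:11
  after break (23 min): 13:34
  after task 3 (45 min): 14:19
  after break (10 min): 14:29
  after task 4 (32 min): 15:01
Total elapsed: 196 minutes
End time: 15:01

15:01


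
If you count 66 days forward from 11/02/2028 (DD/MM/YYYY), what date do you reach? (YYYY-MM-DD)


Start: 2028-02-11
Adding 66 days
Days remaining in February: 18
After February: 48 days still to add
March 2028: 31 days, 17 remaining
April 2028 has 30 days, need 17
Result: 2028-04-17

2028-04-17


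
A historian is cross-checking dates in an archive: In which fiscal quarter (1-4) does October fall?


Month: October (month 10)
Q1: January-March (months 1-3)
Q2: April-June (months 4-6)
Q3: July-September (months 7-9)
Q4: October-December (months 10-12)
Month 10 falls in Q4

4


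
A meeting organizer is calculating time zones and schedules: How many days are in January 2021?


Month: January
Year: 2021
January is a 31-day month
Total: 31 days

31


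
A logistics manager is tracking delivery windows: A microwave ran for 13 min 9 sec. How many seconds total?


Minutes: 13
Extra seconds: 9
Seconds per minute: 60
Minutes to seconds: 13 x 60 = 780
Total: 780 + 9 = 789

789


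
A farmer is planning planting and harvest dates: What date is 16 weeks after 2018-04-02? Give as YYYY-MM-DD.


Start: 2018-04-02
Weeks to add: 16
Convert to days: 16 x 7 = 112 days
Add 112 days to 2018-04-02
Result: 2018-07-23

2018-07-23


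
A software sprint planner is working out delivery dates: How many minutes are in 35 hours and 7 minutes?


Hours: 35
Minutes: 7
Convert hours to minutes: 35 x 60 = 2100
Add remaining minutes: 2100 + 7 = 2107

2107


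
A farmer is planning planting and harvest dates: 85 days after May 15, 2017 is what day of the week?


Start: 2017-05-15 (Monday)
Step 1 - find target date: add 85 days
  2017-05-15 + 85 days = 2017-08-08
Step 2 - day of week:
  85 mod 7 = 1
  Monday + 1 days -> Tuesday
Result: Tuesday (2017-08-08)

Tuesday


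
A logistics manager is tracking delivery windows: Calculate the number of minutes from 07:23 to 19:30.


Start time: 07:23 = 443 minutes from midnight
End time: 19:30 = 1170 minutes from midnight
Difference: 1170 - 443 = 727 minutes
That is 12 hours and 7 minutes

727


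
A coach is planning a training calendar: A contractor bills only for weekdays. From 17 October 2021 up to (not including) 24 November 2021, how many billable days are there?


Start: 2021-10-17 (Sunday)
End (exclusive): 2021-11-24 (Wednesday)
Total calendar days: 38
Full weeks: 38 // 7 = 5 -> 25 weekdays
Remaining 3 days starting on Sunday:
  Sun(-), Mon(w), Tue(w) -> 2 weekdays
Total business days: 25 + 2 = 27

27


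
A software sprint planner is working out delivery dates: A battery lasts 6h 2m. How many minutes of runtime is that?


Hours: 6
Extra minutes: 2
Minutes per hour: 60
Hours to minutes: 6 x 60 = 360
Total: 360 + 2 = 362

362


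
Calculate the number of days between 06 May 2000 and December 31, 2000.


Start: May 06, 2000
End: December 31, 2000
Days left in May: 25
June: 30
July: 31
August: 31
September: 30
... plus remaining months
Sum of remaining months: 214
Total: 25 + 214 = 239

239


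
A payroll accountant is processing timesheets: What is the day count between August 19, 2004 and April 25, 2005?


Start date: 2004-08-19
End date: 2005-04-25
Aug 2004: +13 days
Sep 2004: +30 days
Oct 2004: +31 days
... (6 more months)
Total: 249 days

249


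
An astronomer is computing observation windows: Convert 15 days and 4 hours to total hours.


Days: 15
Extra hours: 4
Hours per day: 24
Days to hours: 15 x 24 = 360
Total: 360 + 4 = 364

364


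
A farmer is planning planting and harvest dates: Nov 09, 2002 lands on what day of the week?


Date: 2002-11-09
January 1, 2002 is a Tuesday
Day of year: 313
Offset from Jan 1: 312 days
312 mod 7 = 4
Result: Saturday

Saturday


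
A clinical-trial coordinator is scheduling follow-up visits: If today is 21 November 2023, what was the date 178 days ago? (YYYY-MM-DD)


Start: 2023-11-21
Subtracting 178 days
Days already passed in November: 21
After going back through November: 157 more days to subtract
October 2023: 31 days, 126 remaining
September 2023: 30 days, 96 remaining
August 2023: 31 days, 65 remaining
July 2023: 31 days, 34 remaining
Result: 2023-05-27

2023-05-27


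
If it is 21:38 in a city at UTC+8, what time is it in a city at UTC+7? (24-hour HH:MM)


Local time: 21:38 at UTC+8 (offset 8h)
Target zone: UTC+7 (offset 7h)
Difference: 7 - (8) = -1 hours
Calculation: 21 + (-1) = 20
Result: 20:38

20:38


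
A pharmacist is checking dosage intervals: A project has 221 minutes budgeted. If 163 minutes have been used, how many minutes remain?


Total budget: 221 minutes
Time used: 163 minutes
Remaining: 221 - 163 = 58 minutes
Percent used: 73.8%
Percent remaining: 26.2%

58


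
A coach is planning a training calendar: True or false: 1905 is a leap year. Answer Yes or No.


Year: 1905
Divisible by 4? 1905 / 4 = 476.25 -> No
Not divisible by 4, so NOT a leap year

No


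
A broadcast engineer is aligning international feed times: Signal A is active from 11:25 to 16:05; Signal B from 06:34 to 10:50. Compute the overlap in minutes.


Interval A: [685, 965] minutes from midnight
Interval B: [394, 650] minutes from midnight
Overlap start = max(685, 394) = 685
Overlap end = min(965, 650) = 650
End <= start, so the intervals do not overlap: 0 minutes

0


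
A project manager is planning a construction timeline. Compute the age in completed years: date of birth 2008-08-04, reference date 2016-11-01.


Birth: 2008-08-04
Reference: 2016-11-01
Year difference: 2016 - 2008 = 8
Has birthday (08-04) occurred by 11-01? Yes
Age in full years: 8

8


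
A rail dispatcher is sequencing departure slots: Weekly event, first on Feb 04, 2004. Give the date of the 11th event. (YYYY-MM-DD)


First occurrence: 2004-02-04 (occurrence 1)
Each occurrence is 7 days after the previous.
Occurrence 11 is 10 weeks after the first.
10 weeks = 70 days
2004-02-04 + 70 days = 2004-04-14

2004-04-14


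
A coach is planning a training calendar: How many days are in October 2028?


Month: October
Year: 2028
October is a 31-day month
Total: 31 days

31


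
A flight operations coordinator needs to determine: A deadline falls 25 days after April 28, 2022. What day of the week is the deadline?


Start: 2022-04-28 (Thursday)
Step 1 - find target date: add 25 days
  2022-04-28 + 25 days = 2022-05-23
Step 2 - day of week:
  25 mod 7 = 4
  Thursday + 4 days -> Monday
Result: Monday (2022-05-23)

Monday


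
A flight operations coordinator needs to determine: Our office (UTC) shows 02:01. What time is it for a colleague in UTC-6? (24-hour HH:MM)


Local time: 02:01 at UTC (offset 0h)
Target zone: UTC-6 (offset -6h)
Difference: -6 - (0) = -6 hours
Calculation: 2 + (-6) = -4
Wraparound: (-4) mod 24 = 20
Result: 20:01

20:01


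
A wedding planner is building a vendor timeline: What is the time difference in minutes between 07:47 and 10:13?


Start time: 07:47 = 467 minutes from midnight
End time: 10:13 = 613 minutes from midnight
Difference: 613 - 467 = 146 minutes
That is 2 hours and 26 minutes

146


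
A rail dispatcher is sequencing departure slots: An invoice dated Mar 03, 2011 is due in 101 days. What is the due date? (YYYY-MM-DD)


Start: 2011-03-03
Adding 101 days
Days remaining in March: 28
After March: 73 days still to add
April 2011: 30 days, 43 remaining
May 2011: 31 days, 12 remaining
June 2011 has 30 days, need 12
Result: 2011-06-12

2011-06-12


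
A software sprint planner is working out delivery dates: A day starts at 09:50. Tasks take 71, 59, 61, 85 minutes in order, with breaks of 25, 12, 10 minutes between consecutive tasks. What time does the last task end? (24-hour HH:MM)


Start: 09:50 = 590 min from midnight
  after task 1 (71 min): 11:01
  after break (25 min): 11:26
  after task 2 (59 min): 12:25
  after break (12 min): 12:37
  after task 3 (61 min): 13:38
  after break (10 min): 13:48
  after task 4 (85 min): 15:13
Total elapsed: 323 minutes
End time: 15:13

15:13


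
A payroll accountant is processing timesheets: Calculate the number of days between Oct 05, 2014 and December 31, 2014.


Start: October 05, 2014
End: December 31, 2014
Days left in October: 26
November: 30
December: 31
Sum of remaining months: 61
Total: 26 + 61 = 87

87


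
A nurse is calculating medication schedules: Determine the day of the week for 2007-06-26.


Date: 2007-06-26
January 1, 2007 is a Monday
Day of year: 177
Offset from Jan 1: 176 days
176 mod 7 = 1
Result: Tuesday

Tuesday


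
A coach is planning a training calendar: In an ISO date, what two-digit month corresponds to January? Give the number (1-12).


Calendar month order:
1. January <--
2. February
January is month number 1

1


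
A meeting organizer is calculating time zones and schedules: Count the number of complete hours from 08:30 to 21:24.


Start: 08:30
End: 21:24
Hour difference: 21 - 8 = 13 hours
Minute difference: 24 - 30 = -6 minutes
Total minutes: 774
Complete hours: 774 / 60 = 12 (remainder 54)

12
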